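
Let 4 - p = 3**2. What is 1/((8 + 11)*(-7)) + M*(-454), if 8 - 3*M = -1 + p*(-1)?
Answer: -241531/399 ≈ -605.34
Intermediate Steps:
p = -5 (p = 4 - 1*3**2 = 4 - 1*9 = 4 - 9 = -5)
M = 4/3 (M = 8/3 - (-1 - 5*(-1))/3 = 8/3 - (-1 + 5)/3 = 8/3 - 1/3*4 = 8/3 - 4/3 = 4/3 ≈ 1.3333)
1/((8 + 11)*(-7)) + M*(-454) = 1/((8 + 11)*(-7)) + (4/3)*(-454) = 1/(19*(-7)) - 1816/3 = 1/(-133) - 1816/3 = -1/133 - 1816/3 = -241531/399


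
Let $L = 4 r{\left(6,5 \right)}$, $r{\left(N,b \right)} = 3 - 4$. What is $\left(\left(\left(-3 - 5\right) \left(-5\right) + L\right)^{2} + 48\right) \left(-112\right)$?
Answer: $-150528$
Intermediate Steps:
$r{\left(N,b \right)} = -1$ ($r{\left(N,b \right)} = 3 - 4 = -1$)
$L = -4$ ($L = 4 \left(-1\right) = -4$)
$\left(\left(\left(-3 - 5\right) \left(-5\right) + L\right)^{2} + 48\right) \left(-112\right) = \left(\left(\left(-3 - 5\right) \left(-5\right) - 4\right)^{2} + 48\right) \left(-112\right) = \left(\left(\left(-8\right) \left(-5\right) - 4\right)^{2} + 48\right) \left(-112\right) = \left(\left(40 - 4\right)^{2} + 48\right) \left(-112\right) = \left(36^{2} + 48\right) \left(-112\right) = \left(1296 + 48\right) \left(-112\right) = 1344 \left(-112\right) = -150528$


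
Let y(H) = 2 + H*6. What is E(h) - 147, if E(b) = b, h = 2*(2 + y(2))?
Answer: -115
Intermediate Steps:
y(H) = 2 + 6*H
h = 32 (h = 2*(2 + (2 + 6*2)) = 2*(2 + (2 + 12)) = 2*(2 + 14) = 2*16 = 32)
E(h) - 147 = 32 - 147 = -115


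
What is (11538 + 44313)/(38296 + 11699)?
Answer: 18617/16665 ≈ 1.1171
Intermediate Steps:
(11538 + 44313)/(38296 + 11699) = 55851/49995 = 55851*(1/49995) = 18617/16665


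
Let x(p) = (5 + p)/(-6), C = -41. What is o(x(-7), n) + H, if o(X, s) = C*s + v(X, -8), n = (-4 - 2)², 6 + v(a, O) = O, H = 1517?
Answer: 27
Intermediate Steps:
v(a, O) = -6 + O
x(p) = -⅚ - p/6 (x(p) = (5 + p)*(-⅙) = -⅚ - p/6)
n = 36 (n = (-6)² = 36)
o(X, s) = -14 - 41*s (o(X, s) = -41*s + (-6 - 8) = -41*s - 14 = -14 - 41*s)
o(x(-7), n) + H = (-14 - 41*36) + 1517 = (-14 - 1476) + 1517 = -1490 + 1517 = 27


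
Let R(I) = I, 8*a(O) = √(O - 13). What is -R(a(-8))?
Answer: -I*√21/8 ≈ -0.57282*I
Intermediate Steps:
a(O) = √(-13 + O)/8 (a(O) = √(O - 13)/8 = √(-13 + O)/8)
-R(a(-8)) = -√(-13 - 8)/8 = -√(-21)/8 = -I*√21/8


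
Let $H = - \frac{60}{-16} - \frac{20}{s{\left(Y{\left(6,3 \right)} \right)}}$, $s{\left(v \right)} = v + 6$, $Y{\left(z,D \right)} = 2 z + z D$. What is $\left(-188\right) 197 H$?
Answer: $- \frac{1064785}{9} \approx -1.1831 \cdot 10^{5}$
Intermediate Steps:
$Y{\left(z,D \right)} = 2 z + D z$
$s{\left(v \right)} = 6 + v$
$H = \frac{115}{36}$ ($H = - \frac{60}{-16} - \frac{20}{6 + 6 \left(2 + 3\right)} = \left(-60\right) \left(- \frac{1}{16}\right) - \frac{20}{6 + 6 \cdot 5} = \frac{15}{4} - \frac{20}{6 + 30} = \frac{15}{4} - \frac{20}{36} = \frac{15}{4} - \frac{5}{9} = \frac{115}{36} \approx 3.1944$)
$\left(-188\right) 197 H = \left(-188\right) 197 \cdot \frac{115}{36} = \left(-37036\right) \frac{115}{36} = - \frac{1064785}{9}$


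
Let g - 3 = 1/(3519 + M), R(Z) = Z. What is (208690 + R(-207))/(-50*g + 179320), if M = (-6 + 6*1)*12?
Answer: 733651677/630499180 ≈ 1.1636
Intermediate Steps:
M = 0 (M = (-6 + 6)*12 = 0*12 = 0)
g = 10558/3519 (g = 3 + 1/(3519 + 0) = 3 + 1/3519 = 10558/3519 ≈ 3.0003)
(208690 + R(-207))/(-50*g + 179320) = (208690 - 207)/(-50*10558/3519 + 179320) = 208483/(-527900/3519 + 179320) = 208483/(630499180/3519) = 208483*(3519/630499180) = 733651677/630499180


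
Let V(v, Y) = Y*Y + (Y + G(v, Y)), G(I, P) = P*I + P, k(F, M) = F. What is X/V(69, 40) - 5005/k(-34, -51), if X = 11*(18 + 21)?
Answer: 3706131/25160 ≈ 147.30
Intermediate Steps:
G(I, P) = P + I*P (G(I, P) = I*P + P = P + I*P)
V(v, Y) = Y + Y² + Y*(1 + v) (V(v, Y) = Y*Y + (Y + Y*(1 + v)) = Y² + (Y + Y*(1 + v)) = Y + Y² + Y*(1 + v))
X = 429 (X = 11*39 = 429)
X/V(69, 40) - 5005/k(-34, -51) = 429/((40*(2 + 40 + 69))) - 5005/(-34) = 429/((40*111)) - 5005*(-1/34) = 429/4440 + 5005/34 = 429*(1/4440) + 5005/34 = 143/1480 + 5005/34 = 3706131/25160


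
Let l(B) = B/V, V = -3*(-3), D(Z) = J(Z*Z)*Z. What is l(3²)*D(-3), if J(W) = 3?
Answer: -9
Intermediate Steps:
D(Z) = 3*Z
V = 9
l(B) = B/9
l(3²)*D(-3) = ((⅑)*3²)*(3*(-3)) = ((⅑)*9)*(-9) = 1*(-9) = -9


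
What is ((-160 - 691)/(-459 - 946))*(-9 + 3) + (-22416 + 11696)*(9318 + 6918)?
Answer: -244540142706/1405 ≈ -1.7405e+8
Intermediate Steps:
((-160 - 691)/(-459 - 946))*(-9 + 3) + (-22416 + 11696)*(9318 + 6918) = -851/(-1405)*(-6) - 10720*16236 = -851*(-1/1405)*(-6) - 174049920 = (851/1405)*(-6) - 174049920 = -5106/1405 - 174049920 = -244540142706/1405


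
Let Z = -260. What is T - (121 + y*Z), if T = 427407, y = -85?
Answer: 405186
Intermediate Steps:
T - (121 + y*Z) = 427407 - (121 - 85*(-260)) = 427407 - (121 + 22100) = 427407 - 1*22221 = 427407 - 22221 = 405186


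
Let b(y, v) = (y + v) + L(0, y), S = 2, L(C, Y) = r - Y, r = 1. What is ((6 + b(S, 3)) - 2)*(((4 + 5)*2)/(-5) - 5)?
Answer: -344/5 ≈ -68.800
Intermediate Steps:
L(C, Y) = 1 - Y
b(y, v) = 1 + v (b(y, v) = (y + v) + (1 - y) = (v + y) + (1 - y) = 1 + v)
((6 + b(S, 3)) - 2)*(((4 + 5)*2)/(-5) - 5) = ((6 + (1 + 3)) - 2)*(((4 + 5)*2)/(-5) - 5) = ((6 + 4) - 2)*((9*2)*(-⅕) - 5) = (10 - 2)*(18*(-⅕) - 5) = 8*(-18/5 - 5) = 8*(-43/5) = -344/5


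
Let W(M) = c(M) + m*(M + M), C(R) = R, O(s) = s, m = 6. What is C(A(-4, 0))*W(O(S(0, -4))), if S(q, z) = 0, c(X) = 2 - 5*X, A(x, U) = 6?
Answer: 12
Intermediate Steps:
W(M) = 2 + 7*M (W(M) = (2 - 5*M) + 6*(M + M) = (2 - 5*M) + 6*(2*M) = (2 - 5*M) + 12*M = 2 + 7*M)
C(A(-4, 0))*W(O(S(0, -4))) = 6*(2 + 7*0) = 6*(2 + 0) = 6*2 = 12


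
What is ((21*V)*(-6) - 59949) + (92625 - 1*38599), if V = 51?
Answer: -12349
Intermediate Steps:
((21*V)*(-6) - 59949) + (92625 - 1*38599) = ((21*51)*(-6) - 59949) + (92625 - 1*38599) = (1071*(-6) - 59949) + (92625 - 38599) = (-6426 - 59949) + 54026 = -66375 + 54026 = -12349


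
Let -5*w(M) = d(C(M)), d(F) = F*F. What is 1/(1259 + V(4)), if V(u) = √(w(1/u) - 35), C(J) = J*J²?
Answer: 25784320/32463175681 - 64*I*√3584005/32463175681 ≈ 0.00079426 - 3.7323e-6*I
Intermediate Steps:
C(J) = J³
d(F) = F²
w(M) = -M⁶/5
V(u) = √(-35 - 1/(5*u⁶)) (V(u) = √(-1/(5*u⁶) - 35) = √(-35 - 1/(5*u⁶)))
1/(1259 + V(4)) = 1/(1259 + √(-875 - 5/4⁶)/5) = 1/(1259 + √(-875 - 5*1/4096)/5) = 1/(1259 + √(-875 - 5/4096)/5) = 1/(1259 + √(-3584005/4096)/5) = 1/(1259 + (I*√3584005/64)/5) = 1/(1259 + I*√3584005/320)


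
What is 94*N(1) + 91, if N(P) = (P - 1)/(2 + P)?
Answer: 91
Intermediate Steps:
N(P) = (-1 + P)/(2 + P)
94*N(1) + 91 = 94*((-1 + 1)/(2 + 1)) + 91 = 94*(0/3) + 91 = 94*((⅓)*0) + 91 = 94*0 + 91 = 0 + 91 = 91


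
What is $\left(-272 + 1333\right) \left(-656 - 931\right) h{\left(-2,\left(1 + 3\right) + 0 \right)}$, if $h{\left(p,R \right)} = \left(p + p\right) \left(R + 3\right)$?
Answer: $47146596$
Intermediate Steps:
$h{\left(p,R \right)} = 2 p \left(3 + R\right)$
$\left(-272 + 1333\right) \left(-656 - 931\right) h{\left(-2,\left(1 + 3\right) + 0 \right)} = \left(-272 + 1333\right) \left(-656 - 931\right) 2 \left(-2\right) \left(3 + \left(\left(1 + 3\right) + 0\right)\right) = 1061 \left(-1587\right) 2 \left(-2\right) \left(3 + \left(4 + 0\right)\right) = - 1683807 \cdot 2 \left(-2\right) \left(3 + 4\right) = - 1683807 \cdot 2 \left(-2\right) 7 = \left(-1683807\right) \left(-28\right) = 47146596$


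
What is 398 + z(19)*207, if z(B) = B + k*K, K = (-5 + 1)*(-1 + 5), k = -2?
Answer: 10955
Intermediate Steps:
K = -16 (K = -4*4 = -16)
z(B) = 32 + B (z(B) = B - 2*(-16) = B + 32 = 32 + B)
398 + z(19)*207 = 398 + (32 + 19)*207 = 398 + 51*207 = 398 + 10557 = 10955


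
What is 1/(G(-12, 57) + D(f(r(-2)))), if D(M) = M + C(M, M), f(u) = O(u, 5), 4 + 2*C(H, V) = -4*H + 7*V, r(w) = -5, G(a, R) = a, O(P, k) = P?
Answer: -2/53 ≈ -0.037736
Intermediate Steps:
C(H, V) = -2 - 2*H + 7*V/2 (C(H, V) = -2 + (-4*H + 7*V)/2 = -2 + (-2*H + 7*V/2) = -2 - 2*H + 7*V/2)
f(u) = u
D(M) = -2 + 5*M/2 (D(M) = M + (-2 - 2*M + 7*M/2) = M + (-2 + 3*M/2) = -2 + 5*M/2)
1/(G(-12, 57) + D(f(r(-2)))) = 1/(-12 + (-2 + (5/2)*(-5))) = 1/(-12 + (-2 - 25/2)) = 1/(-12 - 29/2) = 1/(-53/2) = -2/53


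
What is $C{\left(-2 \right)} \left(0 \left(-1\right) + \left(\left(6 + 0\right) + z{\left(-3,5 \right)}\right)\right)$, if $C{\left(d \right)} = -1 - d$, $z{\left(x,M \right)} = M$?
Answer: $11$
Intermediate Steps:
$C{\left(-2 \right)} \left(0 \left(-1\right) + \left(\left(6 + 0\right) + z{\left(-3,5 \right)}\right)\right) = \left(-1 - -2\right) \left(0 \left(-1\right) + \left(\left(6 + 0\right) + 5\right)\right) = \left(-1 + 2\right) \left(0 + \left(6 + 5\right)\right) = 1 \left(0 + 11\right) = 1 \cdot 11 = 11$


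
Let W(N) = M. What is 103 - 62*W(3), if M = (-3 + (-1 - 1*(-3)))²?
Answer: 41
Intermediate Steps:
M = 1 (M = (-3 + (-1 + 3))² = (-3 + 2)² = (-1)² = 1)
W(N) = 1
103 - 62*W(3) = 103 - 62*1 = 103 - 62 = 41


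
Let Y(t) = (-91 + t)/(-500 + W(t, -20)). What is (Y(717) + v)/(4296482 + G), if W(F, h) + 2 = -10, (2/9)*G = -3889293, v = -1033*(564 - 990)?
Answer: -112654535/3380566144 ≈ -0.033324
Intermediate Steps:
v = 440058 (v = -1033*(-426) = 440058)
G = -35003637/2 (G = (9/2)*(-3889293) = -35003637/2 ≈ -1.7502e+7)
W(F, h) = -12 (W(F, h) = -2 - 10 = -12)
Y(t) = 91/512 - t/512 (Y(t) = (-91 + t)/(-500 - 12) = (-91 + t)/(-512) = (-91 + t)*(-1/512) = 91/512 - t/512)
(Y(717) + v)/(4296482 + G) = ((91/512 - 1/512*717) + 440058)/(4296482 - 35003637/2) = ((91/512 - 717/512) + 440058)/(-26410673/2) = (-313/256 + 440058)*(-2/26410673) = (112654535/256)*(-2/26410673) = -112654535/3380566144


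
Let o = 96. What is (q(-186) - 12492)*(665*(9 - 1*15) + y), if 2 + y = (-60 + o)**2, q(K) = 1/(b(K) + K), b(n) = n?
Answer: 3132094850/93 ≈ 3.3678e+7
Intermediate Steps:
q(K) = 1/(2*K) (q(K) = 1/(K + K) = 1/(2*K))
y = 1294 (y = -2 + (-60 + 96)**2 = -2 + 36**2 = -2 + 1296 = 1294)
(q(-186) - 12492)*(665*(9 - 1*15) + y) = ((1/2)/(-186) - 12492)*(665*(9 - 1*15) + 1294) = ((1/2)*(-1/186) - 12492)*(665*(9 - 15) + 1294) = (-1/372 - 12492)*(665*(-6) + 1294) = -4647025*(-3990 + 1294)/372 = -4647025/372*(-2696) = 3132094850/93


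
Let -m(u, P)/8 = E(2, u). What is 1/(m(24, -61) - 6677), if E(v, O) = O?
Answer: -1/6869 ≈ -0.00014558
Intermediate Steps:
m(u, P) = -8*u
1/(m(24, -61) - 6677) = 1/(-8*24 - 6677) = 1/(-192 - 6677) = 1/(-6869) = -1/6869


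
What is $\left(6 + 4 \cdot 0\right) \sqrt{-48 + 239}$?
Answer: $6 \sqrt{191} \approx 82.922$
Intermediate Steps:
$\left(6 + 4 \cdot 0\right) \sqrt{-48 + 239} = \left(6 + 0\right) \sqrt{191} = 6 \sqrt{191}$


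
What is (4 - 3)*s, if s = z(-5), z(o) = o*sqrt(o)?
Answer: -5*I*sqrt(5) ≈ -11.18*I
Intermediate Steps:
z(o) = o**(3/2)
s = -5*I*sqrt(5) (s = (-5)**(3/2) = -5*I*sqrt(5) ≈ -11.18*I)
(4 - 3)*s = (4 - 3)*(-5*I*sqrt(5)) = 1*(-5*I*sqrt(5)) = -5*I*sqrt(5)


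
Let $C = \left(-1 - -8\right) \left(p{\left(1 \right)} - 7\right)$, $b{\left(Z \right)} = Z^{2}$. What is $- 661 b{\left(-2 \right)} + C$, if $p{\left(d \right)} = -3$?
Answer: $-2714$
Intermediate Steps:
$C = -70$ ($C = \left(-1 - -8\right) \left(-3 - 7\right) = \left(-1 + 8\right) \left(-10\right) = 7 \left(-10\right) = -70$)
$- 661 b{\left(-2 \right)} + C = - 661 \left(-2\right)^{2} - 70 = \left(-661\right) 4 - 70 = -2644 - 70 = -2714$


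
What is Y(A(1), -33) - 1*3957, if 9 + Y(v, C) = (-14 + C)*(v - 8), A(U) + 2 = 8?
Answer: -3872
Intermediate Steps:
A(U) = 6 (A(U) = -2 + 8 = 6)
Y(v, C) = -9 + (-14 + C)*(-8 + v) (Y(v, C) = -9 + (-14 + C)*(v - 8) = -9 + (-14 + C)*(-8 + v))
Y(A(1), -33) - 1*3957 = (103 - 14*6 - 8*(-33) - 33*6) - 1*3957 = (103 - 84 + 264 - 198) - 3957 = 85 - 3957 = -3872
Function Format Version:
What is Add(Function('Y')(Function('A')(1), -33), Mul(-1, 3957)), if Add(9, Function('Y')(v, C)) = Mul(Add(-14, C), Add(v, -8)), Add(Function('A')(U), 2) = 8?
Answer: -3872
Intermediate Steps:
Function('A')(U) = 6 (Function('A')(U) = Add(-2, 8) = 6)
Function('Y')(v, C) = Add(-9, Mul(Add(-14, C), Add(-8, v))) (Function('Y')(v, C) = Add(-9, Mul(Add(-14, C), Add(v, -8))) = Add(-9, Mul(Add(-14, C), Add(-8, v))))
Add(Function('Y')(Function('A')(1), -33), Mul(-1, 3957)) = Add(Add(103, Mul(-14, 6), Mul(-8, -33), Mul(-33, 6)), Mul(-1, 3957)) = Add(Add(103, -84, 264, -198), -3957) = Add(85, -3957) = -3872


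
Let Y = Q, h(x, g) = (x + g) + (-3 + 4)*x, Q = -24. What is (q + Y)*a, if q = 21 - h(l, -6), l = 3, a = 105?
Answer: -315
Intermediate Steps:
h(x, g) = g + 2*x (h(x, g) = (g + x) + 1*x = (g + x) + x = g + 2*x)
Y = -24
q = 21 (q = 21 - (-6 + 2*3) = 21 - (-6 + 6) = 21 - 1*0 = 21 + 0 = 21)
(q + Y)*a = (21 - 24)*105 = -3*105 = -315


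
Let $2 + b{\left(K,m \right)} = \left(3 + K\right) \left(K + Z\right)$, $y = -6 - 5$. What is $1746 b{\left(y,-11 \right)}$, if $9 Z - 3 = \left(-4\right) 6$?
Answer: $182748$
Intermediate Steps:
$Z = - \frac{7}{3}$ ($Z = \frac{1}{3} + \frac{\left(-4\right) 6}{9} = \frac{1}{3} + \frac{1}{9} \left(-24\right) = \frac{1}{3} - \frac{8}{3} = - \frac{7}{3} \approx -2.3333$)
$y = -11$
$b{\left(K,m \right)} = -2 + \left(3 + K\right) \left(- \frac{7}{3} + K\right)$ ($b{\left(K,m \right)} = -2 + \left(3 + K\right) \left(K - \frac{7}{3}\right) = -2 + \left(3 + K\right) \left(- \frac{7}{3} + K\right)$)
$1746 b{\left(y,-11 \right)} = 1746 \left(-9 + \left(-11\right)^{2} + \frac{2}{3} \left(-11\right)\right) = 1746 \left(-9 + 121 - \frac{22}{3}\right) = 1746 \cdot \frac{314}{3} = 182748$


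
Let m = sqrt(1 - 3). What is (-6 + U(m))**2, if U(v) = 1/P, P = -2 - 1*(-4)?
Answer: 121/4 ≈ 30.250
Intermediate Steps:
m = I*sqrt(2) (m = sqrt(-2) = I*sqrt(2) ≈ 1.4142*I)
P = 2 (P = -2 + 4 = 2)
U(v) = 1/2
(-6 + U(m))**2 = (-6 + 1/2)**2 = (-11/2)**2 = 121/4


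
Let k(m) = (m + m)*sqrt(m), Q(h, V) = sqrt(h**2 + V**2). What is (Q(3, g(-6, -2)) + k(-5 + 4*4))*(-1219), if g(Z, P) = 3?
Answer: -26818*sqrt(11) - 3657*sqrt(2) ≈ -94117.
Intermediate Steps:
Q(h, V) = sqrt(V**2 + h**2)
k(m) = 2*m**(3/2) (k(m) = (2*m)*sqrt(m) = 2*m**(3/2))
(Q(3, g(-6, -2)) + k(-5 + 4*4))*(-1219) = (sqrt(3**2 + 3**2) + 2*(-5 + 4*4)**(3/2))*(-1219) = (sqrt(9 + 9) + 2*(-5 + 16)**(3/2))*(-1219) = (sqrt(18) + 2*11**(3/2))*(-1219) = (3*sqrt(2) + 2*(11*sqrt(11)))*(-1219) = (3*sqrt(2) + 22*sqrt(11))*(-1219) = -26818*sqrt(11) - 3657*sqrt(2)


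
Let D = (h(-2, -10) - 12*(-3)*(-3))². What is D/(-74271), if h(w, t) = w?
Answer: -12100/74271 ≈ -0.16292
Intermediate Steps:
D = 12100 (D = (-2 - 12*(-3)*(-3))² = (-2 - 4*(-9)*(-3))² = (-2 + 36*(-3))² = (-2 - 108)² = (-110)² = 12100)
D/(-74271) = 12100/(-74271) = 12100*(-1/74271) = -12100/74271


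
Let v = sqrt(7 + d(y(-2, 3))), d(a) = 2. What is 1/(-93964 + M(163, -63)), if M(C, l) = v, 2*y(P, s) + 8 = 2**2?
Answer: -1/93961 ≈ -1.0643e-5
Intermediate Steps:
y(P, s) = -2 (y(P, s) = -4 + (1/2)*2**2 = -4 + (1/2)*4 = -4 + 2 = -2)
v = 3 (v = sqrt(7 + 2) = sqrt(9) = 3)
M(C, l) = 3
1/(-93964 + M(163, -63)) = 1/(-93964 + 3) = 1/(-93961) = -1/93961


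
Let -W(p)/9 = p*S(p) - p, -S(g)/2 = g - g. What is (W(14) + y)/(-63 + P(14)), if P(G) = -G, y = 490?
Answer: -8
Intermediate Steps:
S(g) = 0 (S(g) = -2*(g - g) = -2*0 = 0)
W(p) = 9*p (W(p) = -9*(p*0 - p) = -9*(0 - p) = -(-9)*p = 9*p)
(W(14) + y)/(-63 + P(14)) = (9*14 + 490)/(-63 - 1*14) = (126 + 490)/(-63 - 14) = 616/(-77) = 616*(-1/77) = -8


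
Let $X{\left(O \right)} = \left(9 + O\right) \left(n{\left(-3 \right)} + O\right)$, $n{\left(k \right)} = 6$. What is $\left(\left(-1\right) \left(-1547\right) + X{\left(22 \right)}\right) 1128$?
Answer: $2724120$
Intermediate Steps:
$X{\left(O \right)} = \left(6 + O\right) \left(9 + O\right)$ ($X{\left(O \right)} = \left(9 + O\right) \left(6 + O\right) = \left(6 + O\right) \left(9 + O\right)$)
$\left(\left(-1\right) \left(-1547\right) + X{\left(22 \right)}\right) 1128 = \left(\left(-1\right) \left(-1547\right) + \left(54 + 22^{2} + 15 \cdot 22\right)\right) 1128 = \left(1547 + \left(54 + 484 + 330\right)\right) 1128 = \left(1547 + 868\right) 1128 = 2415 \cdot 1128 = 2724120$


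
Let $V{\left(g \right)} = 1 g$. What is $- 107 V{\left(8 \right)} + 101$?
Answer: $-755$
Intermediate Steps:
$V{\left(g \right)} = g$
$- 107 V{\left(8 \right)} + 101 = \left(-107\right) 8 + 101 = -856 + 101 = -755$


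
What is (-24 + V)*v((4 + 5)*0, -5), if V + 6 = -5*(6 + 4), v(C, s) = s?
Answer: 400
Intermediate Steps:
V = -56 (V = -6 - 5*(6 + 4) = -6 - 5*10 = -6 - 50 = -56)
(-24 + V)*v((4 + 5)*0, -5) = (-24 - 56)*(-5) = -80*(-5) = 400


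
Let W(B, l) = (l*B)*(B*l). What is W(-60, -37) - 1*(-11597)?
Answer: 4939997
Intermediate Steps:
W(B, l) = B**2*l**2 (W(B, l) = (B*l)*(B*l) = B**2*l**2)
W(-60, -37) - 1*(-11597) = (-60)**2*(-37)**2 - 1*(-11597) = 3600*1369 + 11597 = 4928400 + 11597 = 4939997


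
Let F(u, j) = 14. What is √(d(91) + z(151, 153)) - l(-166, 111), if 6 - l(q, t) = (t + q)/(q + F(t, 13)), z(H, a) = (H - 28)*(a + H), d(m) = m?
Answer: -857/152 + √37483 ≈ 187.97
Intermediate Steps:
z(H, a) = (-28 + H)*(H + a)
l(q, t) = 6 - (q + t)/(14 + q) (l(q, t) = 6 - (t + q)/(q + 14) = 6 - (q + t)/(14 + q))
√(d(91) + z(151, 153)) - l(-166, 111) = √(91 + (151² - 28*151 - 28*153 + 151*153)) - (84 - 1*111 + 5*(-166))/(14 - 166) = √(91 + (22801 - 4228 - 4284 + 23103)) - (84 - 111 - 830)/(-152) = √(91 + 37392) - (-1)*(-857)/152 = √37483 - 1*857/152 = √37483 - 857/152 = -857/152 + √37483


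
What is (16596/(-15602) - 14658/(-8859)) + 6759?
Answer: 155716321619/23036353 ≈ 6759.6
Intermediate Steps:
(16596/(-15602) - 14658/(-8859)) + 6759 = (16596*(-1/15602) - 14658*(-1/8859)) + 6759 = (-8298/7801 + 4886/2953) + 6759 = 13611692/23036353 + 6759 = 155716321619/23036353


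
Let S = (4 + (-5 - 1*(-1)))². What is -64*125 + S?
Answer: -8000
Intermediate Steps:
S = 0 (S = (4 + (-5 + 1))² = (4 - 4)² = 0² = 0)
-64*125 + S = -64*125 + 0 = -8000 + 0 = -8000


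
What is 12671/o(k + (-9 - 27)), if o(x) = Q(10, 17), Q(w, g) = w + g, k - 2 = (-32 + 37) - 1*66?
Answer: 12671/27 ≈ 469.30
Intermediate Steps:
k = -59 (k = 2 + ((-32 + 37) - 1*66) = 2 + (5 - 66) = 2 - 61 = -59)
Q(w, g) = g + w
o(x) = 27 (o(x) = 17 + 10 = 27)
12671/o(k + (-9 - 27)) = 12671/27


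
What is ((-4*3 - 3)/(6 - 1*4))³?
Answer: -3375/8 ≈ -421.88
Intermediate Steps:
((-4*3 - 3)/(6 - 1*4))³ = ((-12 - 3)/(6 - 4))³ = (-15/2)³ = -3375/8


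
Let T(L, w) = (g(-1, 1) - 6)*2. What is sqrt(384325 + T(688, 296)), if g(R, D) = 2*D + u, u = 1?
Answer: sqrt(384319) ≈ 619.93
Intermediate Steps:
g(R, D) = 1 + 2*D (g(R, D) = 2*D + 1 = 1 + 2*D)
T(L, w) = -6 (T(L, w) = ((1 + 2*1) - 6)*2 = ((1 + 2) - 6)*2 = (3 - 6)*2 = -3*2 = -6)
sqrt(384325 + T(688, 296)) = sqrt(384325 - 6) = sqrt(384319)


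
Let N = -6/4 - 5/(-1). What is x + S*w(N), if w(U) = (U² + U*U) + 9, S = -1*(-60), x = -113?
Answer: 1897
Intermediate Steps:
N = 7/2 (N = -6*¼ - 5*(-1) = -3/2 + 5 = 7/2 ≈ 3.5000)
S = 60
w(U) = 9 + 2*U² (w(U) = (U² + U²) + 9 = 2*U² + 9 = 9 + 2*U²)
x + S*w(N) = -113 + 60*(9 + 2*(7/2)²) = -113 + 60*(9 + 2*(49/4)) = -113 + 60*(9 + 49/2) = -113 + 60*(67/2) = -113 + 2010 = 1897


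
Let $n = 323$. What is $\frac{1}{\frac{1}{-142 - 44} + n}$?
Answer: $\frac{186}{60077} \approx 0.003096$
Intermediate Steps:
$\frac{1}{\frac{1}{-142 - 44} + n} = \frac{1}{\frac{1}{-142 - 44} + 323} = \frac{1}{\frac{1}{-186} + 323} = \frac{1}{- \frac{1}{186} + 323} = \frac{1}{\frac{60077}{186}} = \frac{186}{60077}$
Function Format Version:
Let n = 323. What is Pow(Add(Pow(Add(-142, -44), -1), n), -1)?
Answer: Rational(186, 60077) ≈ 0.0030960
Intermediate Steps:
Pow(Add(Pow(Add(-142, -44), -1), n), -1) = Pow(Add(Pow(Add(-142, -44), -1), 323), -1) = Pow(Add(Pow(-186, -1), 323), -1) = Pow(Add(Rational(-1, 186), 323), -1) = Pow(Rational(60077, 186), -1) = Rational(186, 60077)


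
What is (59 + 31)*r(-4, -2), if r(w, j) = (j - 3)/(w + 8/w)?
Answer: 75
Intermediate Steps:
r(w, j) = (-3 + j)/(w + 8/w)
(59 + 31)*r(-4, -2) = (59 + 31)*(-4*(-3 - 2)/(8 + (-4)**2)) = 90*(-4*(-5)/(8 + 16)) = 90*(-4*(-5)/24) = 90*(-4*1/24*(-5)) = 90*(5/6) = 75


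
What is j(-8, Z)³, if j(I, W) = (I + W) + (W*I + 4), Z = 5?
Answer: -59319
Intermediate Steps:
j(I, W) = 4 + I + W + I*W (j(I, W) = (I + W) + (I*W + 4) = (I + W) + (4 + I*W) = 4 + I + W + I*W)
j(-8, Z)³ = (4 - 8 + 5 - 8*5)³ = (4 - 8 + 5 - 40)³ = (-39)³ = -59319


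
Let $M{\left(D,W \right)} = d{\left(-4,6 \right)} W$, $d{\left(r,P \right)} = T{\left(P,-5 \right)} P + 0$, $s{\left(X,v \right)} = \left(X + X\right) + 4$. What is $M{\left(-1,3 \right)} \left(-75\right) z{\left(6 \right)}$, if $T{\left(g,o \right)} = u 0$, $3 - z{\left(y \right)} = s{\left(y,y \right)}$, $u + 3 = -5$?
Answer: $0$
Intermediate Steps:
$u = -8$ ($u = -3 - 5 = -8$)
$s{\left(X,v \right)} = 4 + 2 X$ ($s{\left(X,v \right)} = 2 X + 4 = 4 + 2 X$)
$z{\left(y \right)} = -1 - 2 y$ ($z{\left(y \right)} = 3 - \left(4 + 2 y\right) = -1 - 2 y$)
$T{\left(g,o \right)} = 0$ ($T{\left(g,o \right)} = \left(-8\right) 0 = 0$)
$d{\left(r,P \right)} = 0$ ($d{\left(r,P \right)} = 0 P + 0 = 0 + 0 = 0$)
$M{\left(D,W \right)} = 0$ ($M{\left(D,W \right)} = 0 W = 0$)
$M{\left(-1,3 \right)} \left(-75\right) z{\left(6 \right)} = 0 \left(-75\right) \left(-1 - 12\right) = 0 \left(-1 - 12\right) = 0 \left(-13\right) = 0$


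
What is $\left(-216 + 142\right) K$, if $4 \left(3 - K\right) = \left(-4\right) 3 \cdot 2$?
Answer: $-666$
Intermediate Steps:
$K = 9$ ($K = 3 - \frac{\left(-4\right) 3 \cdot 2}{4} = 3 - \frac{\left(-12\right) 2}{4} = 3 - -6 = 3 + 6 = 9$)
$\left(-216 + 142\right) K = \left(-216 + 142\right) 9 = \left(-74\right) 9 = -666$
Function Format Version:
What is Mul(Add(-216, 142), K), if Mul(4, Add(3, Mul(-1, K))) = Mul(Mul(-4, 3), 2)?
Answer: -666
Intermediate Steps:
K = 9 (K = Add(3, Mul(Rational(-1, 4), Mul(Mul(-4, 3), 2))) = Add(3, Mul(Rational(-1, 4), Mul(-12, 2))) = Add(3, Mul(Rational(-1, 4), -24)) = Add(3, 6) = 9)
Mul(Add(-216, 142), K) = Mul(Add(-216, 142), 9) = Mul(-74, 9) = -666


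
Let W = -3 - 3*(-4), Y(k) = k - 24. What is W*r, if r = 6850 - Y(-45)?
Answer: 62271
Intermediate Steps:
Y(k) = -24 + k
W = 9 (W = -3 + 12 = 9)
r = 6919 (r = 6850 - (-24 - 45) = 6850 - 1*(-69) = 6850 + 69 = 6919)
W*r = 9*6919 = 62271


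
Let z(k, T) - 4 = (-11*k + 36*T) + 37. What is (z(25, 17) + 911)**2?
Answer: 1661521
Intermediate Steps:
z(k, T) = 41 - 11*k + 36*T (z(k, T) = 4 + ((-11*k + 36*T) + 37) = 4 + (37 - 11*k + 36*T) = 41 - 11*k + 36*T)
(z(25, 17) + 911)**2 = ((41 - 11*25 + 36*17) + 911)**2 = ((41 - 275 + 612) + 911)**2 = (378 + 911)**2 = 1289**2 = 1661521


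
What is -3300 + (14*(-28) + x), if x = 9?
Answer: -3683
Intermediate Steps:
-3300 + (14*(-28) + x) = -3300 + (14*(-28) + 9) = -3300 + (-392 + 9) = -3300 - 383 = -3683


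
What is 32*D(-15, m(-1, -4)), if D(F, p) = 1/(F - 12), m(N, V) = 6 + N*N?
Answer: -32/27 ≈ -1.1852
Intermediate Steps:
m(N, V) = 6 + N²
D(F, p) = 1/(-12 + F)
32*D(-15, m(-1, -4)) = 32/(-12 - 15) = 32/(-27) = 32*(-1/27) = -32/27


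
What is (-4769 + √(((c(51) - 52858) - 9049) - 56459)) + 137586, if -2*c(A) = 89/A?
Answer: 132817 + I*√1231488942/102 ≈ 1.3282e+5 + 344.04*I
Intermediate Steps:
c(A) = -89/(2*A)
(-4769 + √(((c(51) - 52858) - 9049) - 56459)) + 137586 = (-4769 + √(((-89/2/51 - 52858) - 9049) - 56459)) + 137586 = (-4769 + √(((-89/2*1/51 - 52858) - 9049) - 56459)) + 137586 = (-4769 + √(((-89/102 - 52858) - 9049) - 56459)) + 137586 = (-4769 + √((-5391605/102 - 9049) - 56459)) + 137586 = (-4769 + √(-6314603/102 - 56459)) + 137586 = (-4769 + √(-12073421/102)) + 137586 = (-4769 + I*√1231488942/102) + 137586 = 132817 + I*√1231488942/102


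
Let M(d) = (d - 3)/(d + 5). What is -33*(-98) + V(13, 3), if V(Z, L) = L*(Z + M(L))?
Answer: 3273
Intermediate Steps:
M(d) = (-3 + d)/(5 + d)
V(Z, L) = L*(Z + (-3 + L)/(5 + L))
-33*(-98) + V(13, 3) = -33*(-98) + 3*(-3 + 3 + 13*(5 + 3))/(5 + 3) = 3234 + 3*(-3 + 3 + 13*8)/8 = 3234 + 3*(1/8)*(-3 + 3 + 104) = 3234 + 3*(1/8)*104 = 3234 + 39 = 3273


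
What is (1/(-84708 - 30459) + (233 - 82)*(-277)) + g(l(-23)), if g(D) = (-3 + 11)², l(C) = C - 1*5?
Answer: -4809719422/115167 ≈ -41763.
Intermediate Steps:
l(C) = -5 + C (l(C) = C - 5 = -5 + C)
g(D) = 64 (g(D) = 8² = 64)
(1/(-84708 - 30459) + (233 - 82)*(-277)) + g(l(-23)) = (1/(-84708 - 30459) + (233 - 82)*(-277)) + 64 = (1/(-115167) + 151*(-277)) + 64 = (-1/115167 - 41827) + 64 = -4817090110/115167 + 64 = -4809719422/115167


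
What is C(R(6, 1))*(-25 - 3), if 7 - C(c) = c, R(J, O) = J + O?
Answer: 0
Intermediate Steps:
C(c) = 7 - c
C(R(6, 1))*(-25 - 3) = (7 - (6 + 1))*(-25 - 3) = (7 - 1*7)*(-28) = (7 - 7)*(-28) = 0*(-28) = 0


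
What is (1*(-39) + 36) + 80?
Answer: 77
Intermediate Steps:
(1*(-39) + 36) + 80 = (-39 + 36) + 80 = -3 + 80 = 77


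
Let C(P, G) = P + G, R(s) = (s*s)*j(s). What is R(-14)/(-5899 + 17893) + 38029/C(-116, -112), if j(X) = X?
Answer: -76124243/455772 ≈ -167.02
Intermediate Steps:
R(s) = s³ (R(s) = (s*s)*s = s²*s = s³)
C(P, G) = G + P
R(-14)/(-5899 + 17893) + 38029/C(-116, -112) = (-14)³/(-5899 + 17893) + 38029/(-112 - 116) = -2744/11994 + 38029/(-228) = -2744*1/11994 + 38029*(-1/228) = -1372/5997 - 38029/228 = -76124243/455772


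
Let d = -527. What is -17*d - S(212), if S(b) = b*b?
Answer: -35985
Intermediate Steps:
S(b) = b²
-17*d - S(212) = -17*(-527) - 1*212² = 8959 - 1*44944 = 8959 - 44944 = -35985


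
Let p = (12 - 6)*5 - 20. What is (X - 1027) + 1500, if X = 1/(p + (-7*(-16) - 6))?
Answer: 54869/116 ≈ 473.01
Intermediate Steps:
p = 10 (p = 6*5 - 20 = 30 - 20 = 10)
X = 1/116 (X = 1/(10 + (-7*(-16) - 6)) = 1/(10 + (112 - 6)) = 1/(10 + 106) = 1/116 ≈ 0.0086207)
(X - 1027) + 1500 = (1/116 - 1027) + 1500 = -119131/116 + 1500 = 54869/116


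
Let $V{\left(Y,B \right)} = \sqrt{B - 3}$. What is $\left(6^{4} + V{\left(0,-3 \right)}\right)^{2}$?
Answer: $\left(1296 + i \sqrt{6}\right)^{2} \approx 1.6796 \cdot 10^{6} + 6349.0 i$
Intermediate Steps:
$V{\left(Y,B \right)} = \sqrt{-3 + B}$
$\left(6^{4} + V{\left(0,-3 \right)}\right)^{2} = \left(6^{4} + \sqrt{-3 - 3}\right)^{2} = \left(1296 + \sqrt{-6}\right)^{2} = \left(1296 + i \sqrt{6}\right)^{2}$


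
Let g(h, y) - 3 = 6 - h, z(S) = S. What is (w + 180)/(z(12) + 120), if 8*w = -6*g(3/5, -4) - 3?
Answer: 2311/1760 ≈ 1.3131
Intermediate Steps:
g(h, y) = 9 - h (g(h, y) = 3 + (6 - h) = 9 - h)
w = -267/40 (w = (-6*(9 - 3/5) - 3)/8 = (-6*42/5 - 3)/8 = (-252/5 - 3)/8 = (1/8)*(-267/5) = -267/40 ≈ -6.6750)
(w + 180)/(z(12) + 120) = (-267/40 + 180)/(12 + 120) = (6933/40)/132 = (6933/40)*(1/132) = 2311/1760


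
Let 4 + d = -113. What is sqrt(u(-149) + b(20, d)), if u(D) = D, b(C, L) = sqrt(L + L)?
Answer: sqrt(-149 + 3*I*sqrt(26)) ≈ 0.62577 + 12.223*I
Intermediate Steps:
d = -117 (d = -4 - 113 = -117)
b(C, L) = sqrt(2)*sqrt(L) (b(C, L) = sqrt(2*L) = sqrt(2)*sqrt(L))
sqrt(u(-149) + b(20, d)) = sqrt(-149 + sqrt(2)*sqrt(-117)) = sqrt(-149 + sqrt(2)*(3*I*sqrt(13))) = sqrt(-149 + 3*I*sqrt(26))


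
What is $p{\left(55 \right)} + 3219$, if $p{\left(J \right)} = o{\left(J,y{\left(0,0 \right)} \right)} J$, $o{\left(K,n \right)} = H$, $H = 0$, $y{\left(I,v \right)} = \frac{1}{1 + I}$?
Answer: $3219$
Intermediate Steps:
$o{\left(K,n \right)} = 0$
$p{\left(J \right)} = 0$ ($p{\left(J \right)} = 0 J = 0$)
$p{\left(55 \right)} + 3219 = 0 + 3219 = 3219$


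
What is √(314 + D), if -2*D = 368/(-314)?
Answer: √7754230/157 ≈ 17.737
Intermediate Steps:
D = 92/157 (D = -184/(-314) = -184*(-1)/314 = -½*(-184/157) = 92/157 ≈ 0.58599)
√(314 + D) = √(314 + 92/157) = √(49390/157) = √7754230/157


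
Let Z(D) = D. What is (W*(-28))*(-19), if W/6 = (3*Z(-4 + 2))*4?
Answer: -76608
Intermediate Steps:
W = -144 (W = 6*((3*(-4 + 2))*4) = 6*((3*(-2))*4) = 6*(-6*4) = 6*(-24) = -144)
(W*(-28))*(-19) = -144*(-28)*(-19) = 4032*(-19) = -76608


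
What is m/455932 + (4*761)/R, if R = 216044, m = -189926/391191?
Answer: 67859517305473/4816606326046566 ≈ 0.014089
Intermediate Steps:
m = -189926/391191 (m = -189926*1/391191 = -189926/391191 ≈ -0.48551)
m/455932 + (4*761)/R = -189926/391191/455932 + (4*761)/216044 = -189926/391191*1/455932 + 3044*(1/216044) = -94963/89178247506 + 761/54011 = 67859517305473/4816606326046566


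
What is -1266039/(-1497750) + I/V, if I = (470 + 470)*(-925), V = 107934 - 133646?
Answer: 55618584157/1604589500 ≈ 34.662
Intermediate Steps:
V = -25712
I = -869500 (I = 940*(-925) = -869500)
-1266039/(-1497750) + I/V = -1266039/(-1497750) - 869500/(-25712) = -1266039*(-1/1497750) - 869500*(-1/25712) = 422013/499250 + 217375/6428 = 55618584157/1604589500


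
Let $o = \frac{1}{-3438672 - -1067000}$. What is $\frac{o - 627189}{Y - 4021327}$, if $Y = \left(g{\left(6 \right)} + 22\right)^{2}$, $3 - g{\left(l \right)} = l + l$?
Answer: $\frac{1487486590009}{9536867836176} \approx 0.15597$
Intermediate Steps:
$g{\left(l \right)} = 3 - 2 l$ ($g{\left(l \right)} = 3 - \left(l + l\right) = 3 - 2 l$)
$Y = 169$ ($Y = \left(\left(3 - 12\right) + 22\right)^{2} = \left(-9 + 22\right)^{2} = 13^{2} = 169$)
$o = - \frac{1}{2371672}$ ($o = \frac{1}{-3438672 + \left(-657490 + 1724490\right)} = \frac{1}{-3438672 + 1067000} = \frac{1}{-2371672} = - \frac{1}{2371672} \approx -4.2164 \cdot 10^{-7}$)
$\frac{o - 627189}{Y - 4021327} = \frac{- \frac{1}{2371672} - 627189}{169 - 4021327} = - \frac{1487486590009}{2371672 \left(-4021158\right)} = \left(- \frac{1487486590009}{2371672}\right) \left(- \frac{1}{4021158}\right) = \frac{1487486590009}{9536867836176}$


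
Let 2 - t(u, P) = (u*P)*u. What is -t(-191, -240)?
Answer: -8755442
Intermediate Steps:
t(u, P) = 2 - P*u**2 (t(u, P) = 2 - u*P*u = 2 - P*u*u = 2 - P*u**2)
-t(-191, -240) = -(2 - 1*(-240)*(-191)**2) = -(2 - 1*(-240)*36481) = -(2 + 8755440) = -1*8755442 = -8755442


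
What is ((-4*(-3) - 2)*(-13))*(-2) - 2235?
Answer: -1975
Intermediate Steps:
((-4*(-3) - 2)*(-13))*(-2) - 2235 = ((12 - 2)*(-13))*(-2) - 2235 = (10*(-13))*(-2) - 2235 = -130*(-2) - 2235 = 260 - 2235 = -1975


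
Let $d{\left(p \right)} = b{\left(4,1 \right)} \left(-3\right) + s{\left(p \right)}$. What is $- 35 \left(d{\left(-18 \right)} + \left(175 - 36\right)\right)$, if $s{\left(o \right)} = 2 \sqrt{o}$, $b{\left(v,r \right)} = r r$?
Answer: $-4760 - 210 i \sqrt{2} \approx -4760.0 - 296.98 i$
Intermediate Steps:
$b{\left(v,r \right)} = r^{2}$
$d{\left(p \right)} = -3 + 2 \sqrt{p}$ ($d{\left(p \right)} = 1^{2} \left(-3\right) + 2 \sqrt{p} = 1 \left(-3\right) + 2 \sqrt{p} = -3 + 2 \sqrt{p}$)
$- 35 \left(d{\left(-18 \right)} + \left(175 - 36\right)\right) = - 35 \left(\left(-3 + 2 \sqrt{-18}\right) + \left(175 - 36\right)\right) = - 35 \left(\left(-3 + 2 \cdot 3 i \sqrt{2}\right) + \left(175 - 36\right)\right) = - 35 \left(\left(-3 + 6 i \sqrt{2}\right) + 139\right) = - 35 \left(136 + 6 i \sqrt{2}\right) = -4760 - 210 i \sqrt{2}$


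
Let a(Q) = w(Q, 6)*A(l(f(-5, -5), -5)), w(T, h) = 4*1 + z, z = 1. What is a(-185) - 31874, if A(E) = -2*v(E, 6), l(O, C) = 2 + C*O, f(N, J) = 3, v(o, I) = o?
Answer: -31744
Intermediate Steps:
A(E) = -2*E
w(T, h) = 5 (w(T, h) = 4*1 + 1 = 4 + 1 = 5)
a(Q) = 130 (a(Q) = 5*(-2*(2 - 5*3)) = 5*(-2*(2 - 15)) = 5*(-2*(-13)) = 5*26 = 130)
a(-185) - 31874 = 130 - 31874 = -31744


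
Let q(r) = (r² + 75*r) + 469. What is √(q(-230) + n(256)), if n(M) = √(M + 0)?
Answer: 3*√4015 ≈ 190.09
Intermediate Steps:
n(M) = √M
q(r) = 469 + r² + 75*r
√(q(-230) + n(256)) = √((469 + (-230)² + 75*(-230)) + √256) = √((469 + 52900 - 17250) + 16) = √(36119 + 16) = √36135 = 3*√4015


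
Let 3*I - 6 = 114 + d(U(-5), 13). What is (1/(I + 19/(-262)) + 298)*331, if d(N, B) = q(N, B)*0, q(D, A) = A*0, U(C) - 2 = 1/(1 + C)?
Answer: 1031938840/10461 ≈ 98646.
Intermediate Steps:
U(C) = 2 + 1/(1 + C)
q(D, A) = 0
d(N, B) = 0 (d(N, B) = 0*0 = 0)
I = 40 (I = 2 + (114 + 0)/3 = 2 + (⅓)*114 = 2 + 38 = 40)
(1/(I + 19/(-262)) + 298)*331 = (1/(40 + 19/(-262)) + 298)*331 = (1/(40 + 19*(-1/262)) + 298)*331 = (1/(40 - 19/262) + 298)*331 = (1/(10461/262) + 298)*331 = (262/10461 + 298)*331 = (3117640/10461)*331 = 1031938840/10461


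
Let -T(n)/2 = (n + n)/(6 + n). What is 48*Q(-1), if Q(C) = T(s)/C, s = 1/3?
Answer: 192/19 ≈ 10.105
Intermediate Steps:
s = 1/3 ≈ 0.33333
T(n) = -4*n/(6 + n) (T(n) = -2*(n + n)/(6 + n) = -2*2*n/(6 + n) = -4*n/(6 + n))
Q(C) = -4/(19*C) (Q(C) = (-4*1/3/(6 + 1/3))/C = (-4*1/3/19/3)/C = (-4*1/3*3/19)/C = -4/(19*C))
48*Q(-1) = 48*(-4/19/(-1)) = 48*(-4/19*(-1)) = 48*(4/19) = 192/19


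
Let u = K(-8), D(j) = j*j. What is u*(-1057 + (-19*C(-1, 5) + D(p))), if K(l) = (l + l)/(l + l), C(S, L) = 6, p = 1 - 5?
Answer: -1155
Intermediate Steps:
p = -4
D(j) = j**2
K(l) = 1 (K(l) = (2*l)/((2*l)) = (2*l)*(1/(2*l)) = 1)
u = 1
u*(-1057 + (-19*C(-1, 5) + D(p))) = 1*(-1057 + (-19*6 + (-4)**2)) = 1*(-1057 + (-114 + 16)) = 1*(-1057 - 98) = 1*(-1155) = -1155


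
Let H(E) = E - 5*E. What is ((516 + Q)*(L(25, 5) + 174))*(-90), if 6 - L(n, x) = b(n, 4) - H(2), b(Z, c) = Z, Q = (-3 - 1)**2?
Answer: -7038360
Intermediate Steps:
Q = 16 (Q = (-4)**2 = 16)
H(E) = -4*E
L(n, x) = -2 - n (L(n, x) = 6 - (n - (-4)*2) = 6 - (n - 1*(-8)) = 6 - (n + 8) = 6 - (8 + n) = 6 + (-8 - n) = -2 - n)
((516 + Q)*(L(25, 5) + 174))*(-90) = ((516 + 16)*((-2 - 1*25) + 174))*(-90) = (532*((-2 - 25) + 174))*(-90) = (532*(-27 + 174))*(-90) = (532*147)*(-90) = 78204*(-90) = -7038360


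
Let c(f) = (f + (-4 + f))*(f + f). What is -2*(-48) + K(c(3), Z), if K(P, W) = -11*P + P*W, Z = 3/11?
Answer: -360/11 ≈ -32.727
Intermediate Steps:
Z = 3/11 (Z = 3*(1/11) = 3/11 ≈ 0.27273)
c(f) = 2*f*(-4 + 2*f) (c(f) = (-4 + 2*f)*(2*f) = 2*f*(-4 + 2*f))
-2*(-48) + K(c(3), Z) = -2*(-48) + (4*3*(-2 + 3))*(-11 + 3/11) = 96 + (4*3*1)*(-118/11) = 96 + 12*(-118/11) = 96 - 1416/11 = -360/11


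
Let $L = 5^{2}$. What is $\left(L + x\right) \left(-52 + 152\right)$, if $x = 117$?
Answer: $14200$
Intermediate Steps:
$L = 25$
$\left(L + x\right) \left(-52 + 152\right) = \left(25 + 117\right) \left(-52 + 152\right) = 142 \cdot 100 = 14200$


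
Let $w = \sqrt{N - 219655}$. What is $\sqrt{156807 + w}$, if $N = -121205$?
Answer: $\sqrt{156807 + 2 i \sqrt{85215}} \approx 395.99 + 0.7372 i$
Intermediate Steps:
$w = 2 i \sqrt{85215}$ ($w = \sqrt{-121205 - 219655} = \sqrt{-340860} = 2 i \sqrt{85215} \approx 583.83 i$)
$\sqrt{156807 + w} = \sqrt{156807 + 2 i \sqrt{85215}}$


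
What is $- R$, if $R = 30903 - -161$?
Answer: $-31064$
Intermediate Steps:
$R = 31064$ ($R = 30903 + 161 = 31064$)
$- R = \left(-1\right) 31064 = -31064$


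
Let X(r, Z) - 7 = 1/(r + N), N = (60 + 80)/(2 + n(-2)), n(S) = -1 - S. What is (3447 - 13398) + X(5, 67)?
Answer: -1541317/155 ≈ -9944.0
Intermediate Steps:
N = 140/3 (N = (60 + 80)/(2 + (-1 - 1*(-2))) = 140/(2 + (-1 + 2)) = 140/(2 + 1) = 140/3 ≈ 46.667)
X(r, Z) = 7 + 1/(140/3 + r) (X(r, Z) = 7 + 1/(r + 140/3) = 7 + 1/(140/3 + r))
(3447 - 13398) + X(5, 67) = (3447 - 13398) + (983 + 21*5)/(140 + 3*5) = -9951 + (983 + 105)/(140 + 15) = -9951 + 1088/155 = -1541317/155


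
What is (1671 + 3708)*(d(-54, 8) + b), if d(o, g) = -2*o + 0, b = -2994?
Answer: -15523794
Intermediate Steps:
d(o, g) = -2*o
(1671 + 3708)*(d(-54, 8) + b) = (1671 + 3708)*(-2*(-54) - 2994) = 5379*(108 - 2994) = 5379*(-2886) = -15523794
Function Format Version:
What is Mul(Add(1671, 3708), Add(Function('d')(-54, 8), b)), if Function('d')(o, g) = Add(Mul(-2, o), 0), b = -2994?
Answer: -15523794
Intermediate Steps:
Function('d')(o, g) = Mul(-2, o)
Mul(Add(1671, 3708), Add(Function('d')(-54, 8), b)) = Mul(Add(1671, 3708), Add(Mul(-2, -54), -2994)) = Mul(5379, Add(108, -2994)) = Mul(5379, -2886) = -15523794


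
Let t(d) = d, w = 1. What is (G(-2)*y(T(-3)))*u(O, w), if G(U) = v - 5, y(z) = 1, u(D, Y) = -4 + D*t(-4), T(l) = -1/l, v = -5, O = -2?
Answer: -40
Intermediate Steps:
u(D, Y) = -4 - 4*D (u(D, Y) = -4 + D*(-4) = -4 - 4*D)
G(U) = -10 (G(U) = -5 - 5 = -10)
(G(-2)*y(T(-3)))*u(O, w) = (-10*1)*(-4 - 4*(-2)) = -10*(-4 + 8) = -10*4 = -40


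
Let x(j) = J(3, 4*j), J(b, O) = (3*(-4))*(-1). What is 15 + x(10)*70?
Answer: 855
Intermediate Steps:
J(b, O) = 12 (J(b, O) = -12*(-1) = 12)
x(j) = 12
15 + x(10)*70 = 15 + 12*70 = 15 + 840 = 855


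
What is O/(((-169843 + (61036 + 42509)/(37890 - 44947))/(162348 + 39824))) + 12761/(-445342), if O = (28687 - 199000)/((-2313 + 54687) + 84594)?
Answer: 340123916142511323/234349192864592248 ≈ 1.4514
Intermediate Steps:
O = -4367/3512 (O = -170313/(52374 + 84594) = -170313/136968 = -170313*1/136968 = -4367/3512 ≈ -1.2435)
O/(((-169843 + (61036 + 42509)/(37890 - 44947))/(162348 + 39824))) + 12761/(-445342) = -4367*(162348 + 39824)/(-169843 + (61036 + 42509)/(37890 - 44947))/3512 + 12761/(-445342) = -4367*202172/(-169843 + 103545/(-7057))/3512 + 12761*(-1/445342) = -4367*202172/(-169843 + 103545*(-1/7057))/3512 - 12761/445342 = -4367*202172/(-169843 - 103545/7057)/3512 - 12761/445342 = -4367/(3512*((-1198685596/7057*1/202172))) - 12761/445342 = -4367/(3512*(-299671399/356681951)) - 12761/445342 = -4367/3512*(-356681951/299671399) - 12761/445342 = 1557630080017/1052445953288 - 12761/445342 = 340123916142511323/234349192864592248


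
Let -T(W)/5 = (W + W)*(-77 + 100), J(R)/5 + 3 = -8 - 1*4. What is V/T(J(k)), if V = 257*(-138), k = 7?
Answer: -257/125 ≈ -2.0560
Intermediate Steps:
J(R) = -75 (J(R) = -15 + 5*(-8 - 1*4) = -15 + 5*(-8 - 4) = -15 + 5*(-12) = -15 - 60 = -75)
T(W) = -230*W (T(W) = -5*(W + W)*(-77 + 100) = -5*2*W*23 = -230*W)
V = -35466
V/T(J(k)) = -35466/((-230*(-75))) = -35466/17250 = -35466*1/17250 = -257/125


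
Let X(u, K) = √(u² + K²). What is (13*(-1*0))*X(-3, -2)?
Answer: 0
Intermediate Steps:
X(u, K) = √(K² + u²)
(13*(-1*0))*X(-3, -2) = (13*(-1*0))*√((-2)² + (-3)²) = (13*0)*√(4 + 9) = 0*√13 = 0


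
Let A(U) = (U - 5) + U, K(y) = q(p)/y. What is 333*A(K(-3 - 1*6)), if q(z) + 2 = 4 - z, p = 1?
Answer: -1739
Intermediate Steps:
q(z) = 2 - z (q(z) = -2 + (4 - z) = 2 - z)
K(y) = 1/y (K(y) = (2 - 1*1)/y = (2 - 1)/y = 1/y)
A(U) = -5 + 2*U (A(U) = (-5 + U) + U = -5 + 2*U)
333*A(K(-3 - 1*6)) = 333*(-5 + 2/(-3 - 1*6)) = 333*(-5 + 2/(-3 - 6)) = 333*(-5 + 2/(-9)) = 333*(-5 + 2*(-1/9)) = 333*(-5 - 2/9) = 333*(-47/9) = -1739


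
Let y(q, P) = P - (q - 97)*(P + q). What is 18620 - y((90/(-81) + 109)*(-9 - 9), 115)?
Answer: 3743758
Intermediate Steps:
y(q, P) = P - (-97 + q)*(P + q)
18620 - y((90/(-81) + 109)*(-9 - 9), 115) = 18620 - (-((90/(-81) + 109)*(-9 - 9))**2 + 97*((90/(-81) + 109)*(-9 - 9)) + 98*115 - 1*115*(90/(-81) + 109)*(-9 - 9)) = 18620 - (-((90*(-1/81) + 109)*(-18))**2 + 97*((90*(-1/81) + 109)*(-18)) + 11270 - 1*115*(90*(-1/81) + 109)*(-18)) = 18620 - (-((-10/9 + 109)*(-18))**2 + 97*((-10/9 + 109)*(-18)) + 11270 - 1*115*(-10/9 + 109)*(-18)) = 18620 - (-((971/9)*(-18))**2 + 97*((971/9)*(-18)) + 11270 - 1*115*(971/9)*(-18)) = 18620 - (-1*(-1942)**2 + 97*(-1942) + 11270 - 1*115*(-1942)) = 18620 - (-1*3771364 - 188374 + 11270 + 223330) = 18620 - (-3771364 - 188374 + 11270 + 223330) = 18620 - 1*(-3725138) = 18620 + 3725138 = 3743758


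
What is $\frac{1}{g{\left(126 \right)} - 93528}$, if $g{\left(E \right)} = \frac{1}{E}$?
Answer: $- \frac{126}{11784527} \approx -1.0692 \cdot 10^{-5}$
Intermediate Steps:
$\frac{1}{g{\left(126 \right)} - 93528} = \frac{1}{\frac{1}{126} - 93528} = \frac{1}{- \frac{11784527}{126}} = - \frac{126}{11784527}$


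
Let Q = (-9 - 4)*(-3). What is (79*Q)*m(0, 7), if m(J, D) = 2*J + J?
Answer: 0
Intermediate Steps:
Q = 39 (Q = -13*(-3) = 39)
m(J, D) = 3*J
(79*Q)*m(0, 7) = (79*39)*(3*0) = 3081*0 = 0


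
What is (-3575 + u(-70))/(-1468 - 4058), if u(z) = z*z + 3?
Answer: -664/2763 ≈ -0.24032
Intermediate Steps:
u(z) = 3 + z² (u(z) = z² + 3 = 3 + z²)
(-3575 + u(-70))/(-1468 - 4058) = (-3575 + (3 + (-70)²))/(-1468 - 4058) = (-3575 + (3 + 4900))/(-5526) = (-3575 + 4903)*(-1/5526) = 1328*(-1/5526) = -664/2763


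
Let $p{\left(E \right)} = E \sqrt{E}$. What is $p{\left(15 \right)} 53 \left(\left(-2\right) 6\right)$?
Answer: $- 9540 \sqrt{15} \approx -36948.0$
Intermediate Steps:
$p{\left(E \right)} = E^{\frac{3}{2}}$
$p{\left(15 \right)} 53 \left(\left(-2\right) 6\right) = 15^{\frac{3}{2}} \cdot 53 \left(\left(-2\right) 6\right) = 15 \sqrt{15} \cdot 53 \left(-12\right) = 795 \sqrt{15} \left(-12\right) = - 9540 \sqrt{15}$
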